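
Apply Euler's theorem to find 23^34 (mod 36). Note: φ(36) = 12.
By Euler: 23^{12} ≡ 1 (mod 36) since gcd(23, 36) = 1. 34 = 2×12 + 10. So 23^{34} ≡ 23^{10} ≡ 13 (mod 36)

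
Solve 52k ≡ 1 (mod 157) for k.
Since 157 is prime, by Fermat 52^(-1) ≡ 52^{155} ≡ 154 (mod 157). Verify: 52 × 154 = 8008 ≡ 1 (mod 157)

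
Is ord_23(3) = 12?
Powers of 3 mod 23: 3^1≡3, 3^2≡9, 3^3≡4, 3^4≡12, 3^5≡13, 3^6≡16, 3^7≡2, 3^8≡6, 3^9≡18, 3^10≡8, 3^11≡1. Already 3^11≡1, so the order is 11 < 12. No, the actual order is 11.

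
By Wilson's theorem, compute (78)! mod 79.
By Wilson's theorem, (78)! ≡ -1 ≡ 78 mod 79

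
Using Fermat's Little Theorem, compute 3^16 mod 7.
By Fermat: 3^{6} ≡ 1 (mod 7). 16 = 2×6 + 4. So 3^{16} ≡ 3^{4} ≡ 4 (mod 7)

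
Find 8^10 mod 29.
By repeated squaring mod 29: 8^{1}≡8, 8^{2}≡6, 8^{4}≡7, 8^{8}≡20. Then 8^{10} = 8^{8+2} ≡ 20 × 6 ≡ 4 mod 29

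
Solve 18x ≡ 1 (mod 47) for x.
Since 47 is prime, by Fermat 18^(-1) ≡ 18^{45} ≡ 34 (mod 47). Verify: 18 × 34 = 612 ≡ 1 (mod 47)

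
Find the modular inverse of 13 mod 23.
Since 23 is prime, by Fermat 13^(-1) ≡ 13^{21} ≡ 16 mod 23. Verify: 13 × 16 = 208 ≡ 1 mod 23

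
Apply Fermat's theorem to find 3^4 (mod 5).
By Fermat's Little Theorem, 3^{4} ≡ 1 (mod 5) since 5 is prime and gcd(3, 5) = 1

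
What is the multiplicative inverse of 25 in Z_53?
Since 53 is prime, by Fermat 25^(-1) ≡ 25^{51} ≡ 17 mod 53. Verify: 25 × 17 = 425 ≡ 1 mod 53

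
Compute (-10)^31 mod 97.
By repeated squaring (mod 97): (-10)^{1}≡87, (-10)^{2}≡3, (-10)^{4}≡9, (-10)^{8}≡81, (-10)^{16}≡62. Then (-10)^{31} = (-10)^{16+8+4+2+1} ≡ 62 × 81 × 9 × 3 × 87 ≡ 23 (mod 97)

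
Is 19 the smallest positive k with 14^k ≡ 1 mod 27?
Powers of 14 mod 27: 14^1≡14, 14^2≡7, 14^3≡17, 14^4≡22, 14^5≡11, 14^6≡19, 14^7≡23, 14^8≡25, 14^9≡26, 14^10≡13, 14^11≡20, 14^12≡10, 14^13≡5, 14^14≡16, 14^15≡8, 14^16≡4, 14^17≡2, 14^18≡1. Already 14^18≡1, so the order is 18 < 19. No, the actual order is 18.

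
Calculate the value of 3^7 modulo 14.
By repeated squaring mod 14: 3^{1}≡3, 3^{2}≡9, 3^{4}≡11. Then 3^{7} = 3^{4+2+1} ≡ 11 × 9 × 3 ≡ 3 mod 14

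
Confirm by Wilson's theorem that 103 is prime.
(102)! mod 103 = 102. Since this equals -1 mod 103, Wilson confirms 103 is prime.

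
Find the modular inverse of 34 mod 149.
Since 149 is prime, by Fermat 34^(-1) ≡ 34^{147} ≡ 57 mod 149. Verify: 34 × 57 = 1938 ≡ 1 mod 149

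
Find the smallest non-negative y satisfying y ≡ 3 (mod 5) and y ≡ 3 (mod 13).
M = 5 × 13 = 65. M₁ = 13, y₁ ≡ 2 (mod 5). M₂ = 5, y₂ ≡ 8 (mod 13). y = 3×13×2 + 3×5×8 ≡ 3 (mod 65)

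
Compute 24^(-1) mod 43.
Since 43 is prime, by Fermat 24^(-1) ≡ 24^{41} ≡ 9 mod 43. Verify: 24 × 9 = 216 ≡ 1 mod 43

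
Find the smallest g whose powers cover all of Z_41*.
g = 6. For each prime q|40: 6^{20}≡40, 6^{8}≡10, none ≡ 1, so ord_41(6) = 40 and 6 is a primitive root.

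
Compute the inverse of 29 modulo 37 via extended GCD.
Extended GCD: 29(-14) + 37(11) = 1. So 29^(-1) ≡ -14 ≡ 23 (mod 37). Verify: 29 × 23 = 667 ≡ 1 (mod 37)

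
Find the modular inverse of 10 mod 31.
Since 31 is prime, by Fermat 10^(-1) ≡ 10^{29} ≡ 28 (mod 31). Verify: 10 × 28 = 280 ≡ 1 (mod 31)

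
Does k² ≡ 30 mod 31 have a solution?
By Euler's criterion: 30^{15} ≡ 30 mod 31. Since this equals -1 (≡ 30), 30 is not a QR.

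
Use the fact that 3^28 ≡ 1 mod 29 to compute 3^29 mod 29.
By Fermat: 3^{28} ≡ 1 mod 29. So 3^{29} = 3^{28} · 3^{1} ≡ 3^{1} ≡ 3 mod 29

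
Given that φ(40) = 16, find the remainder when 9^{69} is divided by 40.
By Euler: 9^{16} ≡ 1 (mod 40) since gcd(9, 40) = 1. 69 = 4×16 + 5. So 9^{69} ≡ 9^{5} ≡ 9 (mod 40)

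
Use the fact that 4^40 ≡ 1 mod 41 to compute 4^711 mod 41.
By Fermat: 4^{40} ≡ 1 mod 41. 711 ≡ 31 mod 40. So 4^{711} ≡ 4^{31} ≡ 4 mod 41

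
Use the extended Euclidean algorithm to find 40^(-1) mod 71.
Extended GCD: 40(16) + 71(-9) = 1. So 40^(-1) ≡ 16 (mod 71). Verify: 40 × 16 = 640 ≡ 1 (mod 71)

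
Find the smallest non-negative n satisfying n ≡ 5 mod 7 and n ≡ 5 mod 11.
M = 7 × 11 = 77. M₁ = 11, y₁ ≡ 2 mod 7. M₂ = 7, y₂ ≡ 8 mod 11. n = 5×11×2 + 5×7×8 ≡ 5 mod 77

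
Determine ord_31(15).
Powers of 15 mod 31: 15^1≡15, 15^2≡8, 15^3≡27, 15^4≡2, 15^5≡30, 15^6≡16, 15^7≡23, 15^8≡4, 15^9≡29, 15^10≡1. ord_31(15) = 10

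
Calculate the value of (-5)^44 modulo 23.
Using Fermat: (-5)^{22} ≡ 1 mod 23. 44 ≡ 0 mod 22. So (-5)^{44} ≡ (-5)^{0} ≡ 1 mod 23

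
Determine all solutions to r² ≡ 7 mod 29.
The square roots of 7 mod 29 are 23 and 6. Verify: 23² = 529 ≡ 7 mod 29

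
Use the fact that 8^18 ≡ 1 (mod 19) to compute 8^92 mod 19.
By Fermat: 8^{18} ≡ 1 (mod 19). 92 = 5×18 + 2. So 8^{92} ≡ 8^{2} ≡ 7 (mod 19)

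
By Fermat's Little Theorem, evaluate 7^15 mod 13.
By Fermat: 7^{12} ≡ 1 mod 13. So 7^{15} = 7^{12} · 7^{3} ≡ 7^{3} ≡ 5 mod 13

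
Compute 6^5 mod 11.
By repeated squaring mod 11: 6^{1}≡6, 6^{2}≡3, 6^{4}≡9. Then 6^{5} = 6^{4+1} ≡ 9 × 6 ≡ 10 mod 11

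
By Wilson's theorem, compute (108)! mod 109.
By Wilson's theorem, (108)! ≡ -1 ≡ 108 mod 109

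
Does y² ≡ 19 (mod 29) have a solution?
By Euler's criterion: 19^{14} ≡ 28 (mod 29). Since this equals -1 (≡ 28), 19 is not a QR.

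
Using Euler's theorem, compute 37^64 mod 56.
By Euler: 37^{24} ≡ 1 (mod 56) since gcd(37, 56) = 1. 64 = 2×24 + 16. So 37^{64} ≡ 37^{16} ≡ 9 (mod 56)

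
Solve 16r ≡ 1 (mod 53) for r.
Since 53 is prime, by Fermat 16^(-1) ≡ 16^{51} ≡ 10 (mod 53). Verify: 16 × 10 = 160 ≡ 1 (mod 53)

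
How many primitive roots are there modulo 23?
Number of primitive roots mod 23 = φ(p-1) = φ(22) = 10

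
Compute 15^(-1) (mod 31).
Since 31 is prime, by Fermat 15^(-1) ≡ 15^{29} ≡ 29 (mod 31). Verify: 15 × 29 = 435 ≡ 1 (mod 31)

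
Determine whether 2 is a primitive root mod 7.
2^{3} ≡ 1 (mod 7) and 3 < 6, so ord_7(2) = 3 ≠ 6 and 2 is not a primitive root.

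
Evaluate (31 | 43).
(31/43) = 31^{21} mod 43 = 1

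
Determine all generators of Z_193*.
There are φ(192) = 64 primitive roots mod 193: {5, 10, 15, 17, 19, 22, 26, 30, 34, 37, 38, 40, 41, 44, 45, 47, 51, 52, 53, 57, 58, 61, 66, 70, 73, 77, 78, 79, 80, 82, 90, 91, 102, 103, 111, 113, 114, 115, 116, 120, 123, 127, 132, 135, 136, 140, 141, 142, 146, 148, 149, 152, 153, 155, 156, 159, 163, 167, 171, 174, 176, 178, 183, 188}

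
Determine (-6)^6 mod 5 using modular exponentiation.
Using Fermat: (-6)^{4} ≡ 1 (mod 5). 6 ≡ 2 (mod 4). So (-6)^{6} ≡ (-6)^{2} ≡ 1 (mod 5)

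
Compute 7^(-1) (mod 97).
Since 97 is prime, by Fermat 7^(-1) ≡ 7^{95} ≡ 14 (mod 97). Verify: 7 × 14 = 98 ≡ 1 (mod 97)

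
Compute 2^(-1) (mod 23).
Since 23 is prime, by Fermat 2^(-1) ≡ 2^{21} ≡ 12 (mod 23). Verify: 2 × 12 = 24 ≡ 1 (mod 23)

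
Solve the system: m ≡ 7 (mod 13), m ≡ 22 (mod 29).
M = 13 × 29 = 377. M₁ = 29, y₁ ≡ 9 (mod 13). M₂ = 13, y₂ ≡ 9 (mod 29). m = 7×29×9 + 22×13×9 ≡ 254 (mod 377)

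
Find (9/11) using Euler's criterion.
(9/11) = 9^{5} mod 11 = 1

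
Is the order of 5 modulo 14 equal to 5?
Powers of 5 mod 14: 5^1≡5, 5^2≡11, 5^3≡13, 5^4≡9, 5^5≡3, 5^6≡1. 5^5≡3≢1, so ord ≠ 5. No, the actual order is 6.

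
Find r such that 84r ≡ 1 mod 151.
Since 151 is prime, by Fermat 84^(-1) ≡ 84^{149} ≡ 9 mod 151. Verify: 84 × 9 = 756 ≡ 1 mod 151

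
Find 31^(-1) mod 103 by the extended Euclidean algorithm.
Extended GCD: 31(10) + 103(-3) = 1. So 31^(-1) ≡ 10 mod 103. Verify: 31 × 10 = 310 ≡ 1 mod 103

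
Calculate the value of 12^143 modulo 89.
Using Fermat: 12^{88} ≡ 1 (mod 89). 143 ≡ 55 (mod 88). So 12^{143} ≡ 12^{55} ≡ 52 (mod 89)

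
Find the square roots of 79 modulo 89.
The square roots of 79 mod 89 are 41 and 48. Verify: 41² = 1681 ≡ 79 (mod 89)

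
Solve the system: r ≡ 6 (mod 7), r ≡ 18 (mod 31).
M = 7 × 31 = 217. M₁ = 31, y₁ ≡ 5 (mod 7). M₂ = 7, y₂ ≡ 9 (mod 31). r = 6×31×5 + 18×7×9 ≡ 111 (mod 217)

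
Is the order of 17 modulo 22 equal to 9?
Powers of 17 mod 22: 17^1≡17, 17^2≡3, 17^3≡7, 17^4≡9, 17^5≡21, 17^6≡5, 17^7≡19, 17^8≡15, 17^9≡13, 17^10≡1. 17^9≡13≢1, so ord ≠ 9. No, the actual order is 10.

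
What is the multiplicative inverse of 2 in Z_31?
Since 31 is prime, by Fermat 2^(-1) ≡ 2^{29} ≡ 16 (mod 31). Verify: 2 × 16 = 32 ≡ 1 (mod 31)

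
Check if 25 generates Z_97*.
25^{48} ≡ 1 mod 97 and 48 < 96, so ord_97(25) = 48 ≠ 96 and 25 is not a primitive root.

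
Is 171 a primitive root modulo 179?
171^{89} ≡ 1 (mod 179) and 89 < 178, so ord_179(171) = 89 ≠ 178 and 171 is not a primitive root.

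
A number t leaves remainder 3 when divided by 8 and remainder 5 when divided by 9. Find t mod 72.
M = 8 × 9 = 72. M₁ = 9, y₁ ≡ 1 mod 8. M₂ = 8, y₂ ≡ 8 mod 9. t = 3×9×1 + 5×8×8 ≡ 59 mod 72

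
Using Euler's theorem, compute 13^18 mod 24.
By Euler: 13^{8} ≡ 1 (mod 24) since gcd(13, 24) = 1. 18 = 2×8 + 2. So 13^{18} ≡ 13^{2} ≡ 1 (mod 24)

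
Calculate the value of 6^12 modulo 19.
By repeated squaring (mod 19): 6^{1}≡6, 6^{2}≡17, 6^{4}≡4, 6^{8}≡16. Then 6^{12} = 6^{8+4} ≡ 16 × 4 ≡ 7 (mod 19)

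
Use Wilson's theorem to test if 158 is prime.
(157)! mod 158 = 0. Since 0 ≢ -1 mod 158, 158 is not prime.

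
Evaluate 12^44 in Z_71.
By repeated squaring mod 71: 12^{1}≡12, 12^{2}≡2, 12^{4}≡4, 12^{8}≡16, 12^{16}≡43, 12^{32}≡3. Then 12^{44} = 12^{32+8+4} ≡ 3 × 16 × 4 ≡ 50 mod 71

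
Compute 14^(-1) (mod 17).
Since 17 is prime, by Fermat 14^(-1) ≡ 14^{15} ≡ 11 (mod 17). Verify: 14 × 11 = 154 ≡ 1 (mod 17)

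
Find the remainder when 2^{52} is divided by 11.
By Fermat: 2^{10} ≡ 1 (mod 11). 52 = 5×10 + 2. So 2^{52} ≡ 2^{2} ≡ 4 (mod 11)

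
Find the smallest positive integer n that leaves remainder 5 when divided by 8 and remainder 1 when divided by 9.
M = 8 × 9 = 72. M₁ = 9, y₁ ≡ 1 mod 8. M₂ = 8, y₂ ≡ 8 mod 9. n = 5×9×1 + 1×8×8 ≡ 37 mod 72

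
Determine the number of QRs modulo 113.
For prime 113, there are (p-1)/2 = (113-1)/2 = 56 quadratic residues (excluding 0).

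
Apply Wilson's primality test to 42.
(41)! mod 42 = 0. Since 0 ≢ -1 mod 42, 42 is not prime.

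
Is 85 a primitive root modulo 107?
85^{53} ≡ 1 (mod 107) and 53 < 106, so ord_107(85) = 53 ≠ 106 and 85 is not a primitive root.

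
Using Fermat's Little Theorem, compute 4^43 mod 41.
By Fermat: 4^{40} ≡ 1 (mod 41). So 4^{43} = 4^{40} · 4^{3} ≡ 4^{3} ≡ 23 (mod 41)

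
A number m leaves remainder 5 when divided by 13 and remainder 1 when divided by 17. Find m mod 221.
M = 13 × 17 = 221. M₁ = 17, y₁ ≡ 10 mod 13. M₂ = 13, y₂ ≡ 4 mod 17. m = 5×17×10 + 1×13×4 ≡ 18 mod 221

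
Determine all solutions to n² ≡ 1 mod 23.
The square roots of 1 mod 23 are 1 and 22. Verify: 1² = 1 ≡ 1 mod 23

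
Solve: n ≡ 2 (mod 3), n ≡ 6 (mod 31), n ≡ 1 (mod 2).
M = 3 × 31 × 2 = 186. M₁ = 62, y₁ ≡ 2 (mod 3). M₂ = 6, y₂ ≡ 26 (mod 31). M₃ = 93, y₃ ≡ 1 (mod 2). n = 2×62×2 + 6×6×26 + 1×93×1 ≡ 161 (mod 186)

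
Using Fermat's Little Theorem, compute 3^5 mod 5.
By Fermat: 3^{4} ≡ 1 mod 5. So 3^{5} = 3^{4} · 3^{1} ≡ 3^{1} ≡ 3 mod 5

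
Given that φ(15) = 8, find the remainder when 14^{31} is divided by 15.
By Euler: 14^{8} ≡ 1 (mod 15) since gcd(14, 15) = 1. 31 = 3×8 + 7. So 14^{31} ≡ 14^{7} ≡ 14 (mod 15)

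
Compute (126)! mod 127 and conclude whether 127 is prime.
(126)! mod 127 = 126. Since 126 ≡ -1 mod 127, 127 is prime.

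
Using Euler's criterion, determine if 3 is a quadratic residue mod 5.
By Euler's criterion: 3^{2} ≡ 4 mod 5. Since this equals -1 (≡ 4), 3 is not a QR.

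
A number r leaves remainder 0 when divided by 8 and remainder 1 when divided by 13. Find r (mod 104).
M = 8 × 13 = 104. M₁ = 13, y₁ ≡ 5 (mod 8). M₂ = 8, y₂ ≡ 5 (mod 13). r = 0×13×5 + 1×8×5 ≡ 40 (mod 104)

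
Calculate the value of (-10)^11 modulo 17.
By repeated squaring (mod 17): (-10)^{1}≡7, (-10)^{2}≡15, (-10)^{4}≡4, (-10)^{8}≡16. Then (-10)^{11} = (-10)^{8+2+1} ≡ 16 × 15 × 7 ≡ 14 (mod 17)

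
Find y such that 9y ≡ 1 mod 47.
Since 47 is prime, by Fermat 9^(-1) ≡ 9^{45} ≡ 21 mod 47. Verify: 9 × 21 = 189 ≡ 1 mod 47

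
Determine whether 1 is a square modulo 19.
By Euler's criterion: 1^{9} ≡ 1 (mod 19). Since this equals 1, 1 is a QR.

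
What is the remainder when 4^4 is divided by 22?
4^{4} = 256 ≡ 14 mod 22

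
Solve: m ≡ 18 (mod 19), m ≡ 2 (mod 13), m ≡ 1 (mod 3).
M = 19 × 13 × 3 = 741. M₁ = 39, y₁ ≡ 1 (mod 19). M₂ = 57, y₂ ≡ 8 (mod 13). M₃ = 247, y₃ ≡ 1 (mod 3). m = 18×39×1 + 2×57×8 + 1×247×1 ≡ 379 (mod 741)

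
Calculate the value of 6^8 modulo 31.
By repeated squaring (mod 31): 6^{1}≡6, 6^{2}≡5, 6^{4}≡25, 6^{8}≡5. So 6^{8} ≡ 5 (mod 31)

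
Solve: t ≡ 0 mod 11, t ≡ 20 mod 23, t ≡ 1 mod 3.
M = 11 × 23 × 3 = 759. M₁ = 69, y₁ ≡ 4 mod 11. M₂ = 33, y₂ ≡ 7 mod 23. M₃ = 253, y₃ ≡ 1 mod 3. t = 0×69×4 + 20×33×7 + 1×253×1 ≡ 319 mod 759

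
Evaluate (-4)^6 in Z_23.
By repeated squaring (mod 23): (-4)^{1}≡19, (-4)^{2}≡16, (-4)^{4}≡3. Then (-4)^{6} = (-4)^{4+2} ≡ 3 × 16 ≡ 2 (mod 23)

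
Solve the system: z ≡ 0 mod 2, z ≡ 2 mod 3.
M = 2 × 3 = 6. M₁ = 3, y₁ ≡ 1 mod 2. M₂ = 2, y₂ ≡ 2 mod 3. z = 0×3×1 + 2×2×2 ≡ 2 mod 6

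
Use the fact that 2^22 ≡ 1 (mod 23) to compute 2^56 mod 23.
By Fermat: 2^{22} ≡ 1 (mod 23). 56 = 2×22 + 12. So 2^{56} ≡ 2^{12} ≡ 2 (mod 23)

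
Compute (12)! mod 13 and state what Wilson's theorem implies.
(12)! mod 13 = 12. Since this equals -1 mod 13, Wilson confirms 13 is prime.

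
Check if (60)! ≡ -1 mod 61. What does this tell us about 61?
(60)! mod 61 = 60. Since this equals -1 mod 61, Wilson confirms 61 is prime.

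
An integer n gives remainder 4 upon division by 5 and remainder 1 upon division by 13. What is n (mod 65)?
M = 5 × 13 = 65. M₁ = 13, y₁ ≡ 2 (mod 5). M₂ = 5, y₂ ≡ 8 (mod 13). n = 4×13×2 + 1×5×8 ≡ 14 (mod 65)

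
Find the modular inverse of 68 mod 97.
Since 97 is prime, by Fermat 68^(-1) ≡ 68^{95} ≡ 10 (mod 97). Verify: 68 × 10 = 680 ≡ 1 (mod 97)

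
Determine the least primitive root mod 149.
g = 2. For each prime q|148: 2^{74}≡148, 2^{4}≡16, none ≡ 1, so ord_149(2) = 148 and 2 is a primitive root.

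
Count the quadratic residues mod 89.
Exactly half the non-zero residues mod a prime are QRs: (89-1)/2 = 44.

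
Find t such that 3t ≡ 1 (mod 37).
Since 37 is prime, by Fermat 3^(-1) ≡ 3^{35} ≡ 25 (mod 37). Verify: 3 × 25 = 75 ≡ 1 (mod 37)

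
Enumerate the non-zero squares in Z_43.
QRs mod 43: {1, 4, 6, 9, 10, 11, 13, 14, 15, 16, 17, 21, 23, 24, 25, 31, 35, 36, 38, 40, 41}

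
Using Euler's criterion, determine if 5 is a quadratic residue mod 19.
By Euler's criterion: 5^{9} ≡ 1 mod 19. Since this equals 1, 5 is a QR.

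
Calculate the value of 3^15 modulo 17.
By repeated squaring (mod 17): 3^{1}≡3, 3^{2}≡9, 3^{4}≡13, 3^{8}≡16. Then 3^{15} = 3^{8+4+2+1} ≡ 16 × 13 × 9 × 3 ≡ 6 (mod 17)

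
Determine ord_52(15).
Powers of 15 mod 52: 15^1≡15, 15^2≡17, 15^3≡47, 15^4≡29, 15^5≡19, 15^6≡25, 15^7≡11, 15^8≡9, 15^9≡31, 15^10≡49, 15^11≡7, 15^12≡1. Order = 12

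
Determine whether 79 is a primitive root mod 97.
79^{16} ≡ 1 (mod 97) and 16 < 96, so ord_97(79) = 16 ≠ 96 and 79 is not a primitive root.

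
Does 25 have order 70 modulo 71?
25^{5} ≡ 1 mod 71 and 5 < 70, so ord_71(25) = 5 ≠ 70 and 25 is not a primitive root.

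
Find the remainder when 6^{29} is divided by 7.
By Fermat: 6^{6} ≡ 1 (mod 7). 29 = 4×6 + 5. So 6^{29} ≡ 6^{5} ≡ 6 (mod 7)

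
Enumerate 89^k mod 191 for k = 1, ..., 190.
89^1, 89^2, ..., 89^{190} mod 191: [89, 90, 179, 78, 66, 144, 19, 163, 182, 154, 145, 108, 62, 170, 41, 20, 61, 81, 142, 32, 174, 15, 189, 13, 11, 24, 35, 59, 94, 153, 56, 18, 74, 92, 166, 67, 42, 109, 151, 69, 29, 98, 127, 34, 161, 4, 165, 169, 143, 121, 73, 3, 76, 79, 155, 43, 7, 50, 57, 107, 164, 80, 53, 133, 186, 128, 123, 60, 183, 52, 44, 96, 140, 45, 185, 39, 33, 72, 105, 177, 91, 77, 168, 54, 31, 85, 116, 10, 126, 136, 71, 16, 87, 103, 190, 102, 101, 12, 113, 125, 47, 172, 28, 9, 37, 46, 83, 129, 21, 150, 171, 130, 110, 49, 159, 17, 176, 2, 178, 180, 167, 156, 132, 97, 38, 135, 173, 117, 99, 25, 124, 149, 82, 40, 122, 162, 93, 64, 157, 30, 187, 26, 22, 48, 70, 118, 188, 115, 112, 36, 148, 184, 141, 134, 84, 27, 111, 138, 58, 5, 63, 68, 131, 8, 139, 147, 95, 51, 146, 6, 152, 158, 119, 86, 14, 100, 114, 23, 137, 160, 106, 75, 181, 65, 55, 120, 175, 104, 88, 1]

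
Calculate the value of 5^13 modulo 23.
By repeated squaring (mod 23): 5^{1}≡5, 5^{2}≡2, 5^{4}≡4, 5^{8}≡16. Then 5^{13} = 5^{8+4+1} ≡ 16 × 4 × 5 ≡ 21 (mod 23)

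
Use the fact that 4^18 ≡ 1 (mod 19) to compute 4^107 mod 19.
By Fermat: 4^{18} ≡ 1 (mod 19). 107 = 5×18 + 17. So 4^{107} ≡ 4^{17} ≡ 5 (mod 19)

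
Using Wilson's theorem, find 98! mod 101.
(100)! = (98)! × (99) × (100) ≡ -1 (mod 101). So (98)! ≡ -1 × [(100)(99)]^(-1) ≡ 50 (mod 101)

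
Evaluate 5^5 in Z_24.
By repeated squaring (mod 24): 5^{1}≡5, 5^{2}≡1, 5^{4}≡1. Then 5^{5} = 5^{4+1} ≡ 1 × 5 ≡ 5 (mod 24)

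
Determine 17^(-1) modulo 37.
Since 37 is prime, by Fermat 17^(-1) ≡ 17^{35} ≡ 24 (mod 37). Verify: 17 × 24 = 408 ≡ 1 (mod 37)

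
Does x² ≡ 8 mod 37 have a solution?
By Euler's criterion: 8^{18} ≡ 36 mod 37. Since this equals -1 (≡ 36), 8 is not a QR.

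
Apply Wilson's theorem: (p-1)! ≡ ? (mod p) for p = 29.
By Wilson's theorem, (28)! ≡ -1 ≡ 28 (mod 29)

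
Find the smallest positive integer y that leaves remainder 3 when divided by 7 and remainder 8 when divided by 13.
M = 7 × 13 = 91. M₁ = 13, y₁ ≡ 6 (mod 7). M₂ = 7, y₂ ≡ 2 (mod 13). y = 3×13×6 + 8×7×2 ≡ 73 (mod 91)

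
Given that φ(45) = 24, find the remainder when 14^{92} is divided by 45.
By Euler: 14^{24} ≡ 1 (mod 45) since gcd(14, 45) = 1. 92 = 3×24 + 20. So 14^{92} ≡ 14^{20} ≡ 16 (mod 45)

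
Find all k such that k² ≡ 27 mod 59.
The square roots of 27 mod 59 are 26 and 33. Verify: 26² = 676 ≡ 27 mod 59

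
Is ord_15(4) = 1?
Powers of 4 mod 15: 4^1≡4, 4^2≡1. 4^1≡4≢1, so ord ≠ 1. No, the actual order is 2.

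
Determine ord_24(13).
Powers of 13 mod 24: 13^1≡13, 13^2≡1. Order = 2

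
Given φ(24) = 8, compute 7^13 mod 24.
By Euler: 7^{8} ≡ 1 mod 24 since gcd(7, 24) = 1. 13 = 1×8 + 5. So 7^{13} ≡ 7^{5} ≡ 7 mod 24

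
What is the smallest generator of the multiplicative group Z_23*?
g = 5. For each prime q|22: 5^{11}≡22, 5^{2}≡2, none ≡ 1, so ord_23(5) = 22 and 5 is a primitive root.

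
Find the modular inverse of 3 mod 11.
Since 11 is prime, by Fermat 3^(-1) ≡ 3^{9} ≡ 4 mod 11. Verify: 3 × 4 = 12 ≡ 1 mod 11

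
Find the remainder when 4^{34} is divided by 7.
By Fermat: 4^{6} ≡ 1 mod 7. 34 = 5×6 + 4. So 4^{34} ≡ 4^{4} ≡ 4 mod 7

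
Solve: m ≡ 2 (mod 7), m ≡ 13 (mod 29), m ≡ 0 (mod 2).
M = 7 × 29 × 2 = 406. M₁ = 58, y₁ ≡ 4 (mod 7). M₂ = 14, y₂ ≡ 27 (mod 29). M₃ = 203, y₃ ≡ 1 (mod 2). m = 2×58×4 + 13×14×27 + 0×203×1 ≡ 100 (mod 406)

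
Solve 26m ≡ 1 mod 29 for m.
Since 29 is prime, by Fermat 26^(-1) ≡ 26^{27} ≡ 19 mod 29. Verify: 26 × 19 = 494 ≡ 1 mod 29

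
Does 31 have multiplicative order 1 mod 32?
Powers of 31 mod 32: 31^1≡31, 31^2≡1. 31^1≡31≢1, so ord ≠ 1. No, the actual order is 2.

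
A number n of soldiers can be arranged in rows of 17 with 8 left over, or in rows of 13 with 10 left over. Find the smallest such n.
M = 17 × 13 = 221. M₁ = 13, y₁ ≡ 4 (mod 17). M₂ = 17, y₂ ≡ 10 (mod 13). n = 8×13×4 + 10×17×10 ≡ 127 (mod 221)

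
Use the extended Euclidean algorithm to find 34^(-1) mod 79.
Extended GCD: 34(7) + 79(-3) = 1. So 34^(-1) ≡ 7 mod 79. Verify: 34 × 7 = 238 ≡ 1 mod 79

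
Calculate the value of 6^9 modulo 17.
By repeated squaring (mod 17): 6^{1}≡6, 6^{2}≡2, 6^{4}≡4, 6^{8}≡16. Then 6^{9} = 6^{8+1} ≡ 16 × 6 ≡ 11 (mod 17)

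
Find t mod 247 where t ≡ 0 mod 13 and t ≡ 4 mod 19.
M = 13 × 19 = 247. M₁ = 19, y₁ ≡ 11 mod 13. M₂ = 13, y₂ ≡ 3 mod 19. t = 0×19×11 + 4×13×3 ≡ 156 mod 247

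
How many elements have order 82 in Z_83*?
A prime p has φ(p-1) primitive roots; here φ(82) = 40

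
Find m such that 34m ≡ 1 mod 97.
Since 97 is prime, by Fermat 34^(-1) ≡ 34^{95} ≡ 20 mod 97. Verify: 34 × 20 = 680 ≡ 1 mod 97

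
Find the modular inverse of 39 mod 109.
Since 109 is prime, by Fermat 39^(-1) ≡ 39^{107} ≡ 14 mod 109. Verify: 39 × 14 = 546 ≡ 1 mod 109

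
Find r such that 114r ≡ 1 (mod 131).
Since 131 is prime, by Fermat 114^(-1) ≡ 114^{129} ≡ 77 (mod 131). Verify: 114 × 77 = 8778 ≡ 1 (mod 131)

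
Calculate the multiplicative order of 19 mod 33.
Powers of 19 mod 33: 19^1≡19, 19^2≡31, 19^3≡28, 19^4≡4, 19^5≡10, 19^6≡25, 19^7≡13, 19^8≡16, 19^9≡7, 19^10≡1. ord_33(19) = 10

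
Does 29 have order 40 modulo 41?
ord_41(29) divides 40. For each prime q|40: 29^{20}≡40, 29^{8}≡18, none ≡ 1. So 29 has order 40 and is a primitive root mod 41.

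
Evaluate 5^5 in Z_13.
By repeated squaring (mod 13): 5^{1}≡5, 5^{2}≡12, 5^{4}≡1. Then 5^{5} = 5^{4+1} ≡ 1 × 5 ≡ 5 (mod 13)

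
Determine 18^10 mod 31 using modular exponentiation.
By repeated squaring mod 31: 18^{1}≡18, 18^{2}≡14, 18^{4}≡10, 18^{8}≡7. Then 18^{10} = 18^{8+2} ≡ 7 × 14 ≡ 5 mod 31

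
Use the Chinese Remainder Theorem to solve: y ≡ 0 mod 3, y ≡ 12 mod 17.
M = 3 × 17 = 51. M₁ = 17, y₁ ≡ 2 mod 3. M₂ = 3, y₂ ≡ 6 mod 17. y = 0×17×2 + 12×3×6 ≡ 12 mod 51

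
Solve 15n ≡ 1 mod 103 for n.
Since 103 is prime, by Fermat 15^(-1) ≡ 15^{101} ≡ 55 mod 103. Verify: 15 × 55 = 825 ≡ 1 mod 103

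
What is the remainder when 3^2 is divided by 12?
3^{2} = 9 ≡ 9 (mod 12)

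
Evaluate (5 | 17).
(5/17) = 5^{8} mod 17 = -1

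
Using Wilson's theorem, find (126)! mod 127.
By Wilson's theorem, (126)! ≡ -1 ≡ 126 mod 127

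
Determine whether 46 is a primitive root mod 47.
46^{2} ≡ 1 (mod 47) and 2 < 46, so ord_47(46) = 2 ≠ 46 and 46 is not a primitive root.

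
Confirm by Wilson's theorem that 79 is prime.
(78)! mod 79 = 78. Since this equals -1 (mod 79), Wilson confirms 79 is prime.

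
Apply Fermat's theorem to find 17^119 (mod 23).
By Fermat: 17^{22} ≡ 1 (mod 23). 119 = 5×22 + 9. So 17^{119} ≡ 17^{9} ≡ 7 (mod 23)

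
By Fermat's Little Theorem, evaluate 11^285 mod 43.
By Fermat: 11^{42} ≡ 1 mod 43. 285 ≡ 33 mod 42. So 11^{285} ≡ 11^{33} ≡ 16 mod 43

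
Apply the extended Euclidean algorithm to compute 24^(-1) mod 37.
Extended GCD: 24(17) + 37(-11) = 1. So 24^(-1) ≡ 17 mod 37. Verify: 24 × 17 = 408 ≡ 1 mod 37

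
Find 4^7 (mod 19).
By repeated squaring (mod 19): 4^{1}≡4, 4^{2}≡16, 4^{4}≡9. Then 4^{7} = 4^{4+2+1} ≡ 9 × 16 × 4 ≡ 6 (mod 19)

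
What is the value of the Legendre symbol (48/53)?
(48/53) = 48^{26} mod 53 = -1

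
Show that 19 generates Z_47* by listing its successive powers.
19^1, 19^2, ..., 19^{46} mod 47: [19, 32, 44, 37, 45, 9, 30, 6, 20, 4, 29, 34, 35, 7, 39, 36, 26, 24, 33, 16, 22, 42, 46, 28, 15, 3, 10, 2, 38, 17, 41, 27, 43, 18, 13, 12, 40, 8, 11, 21, 23, 14, 31, 25, 5, 1]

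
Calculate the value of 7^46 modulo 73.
By repeated squaring (mod 73): 7^{1}≡7, 7^{2}≡49, 7^{4}≡65, 7^{8}≡64, 7^{16}≡8, 7^{32}≡64. Then 7^{46} = 7^{32+8+4+2} ≡ 64 × 64 × 65 × 49 ≡ 3 (mod 73)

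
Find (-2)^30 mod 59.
By repeated squaring mod 59: (-2)^{1}≡57, (-2)^{2}≡4, (-2)^{4}≡16, (-2)^{8}≡20, (-2)^{16}≡46. Then (-2)^{30} = (-2)^{16+8+4+2} ≡ 46 × 20 × 16 × 4 ≡ 57 mod 59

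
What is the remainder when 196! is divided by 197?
By Wilson's theorem, (196)! ≡ -1 ≡ 196 mod 197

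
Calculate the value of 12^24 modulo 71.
By repeated squaring (mod 71): 12^{1}≡12, 12^{2}≡2, 12^{4}≡4, 12^{8}≡16, 12^{16}≡43. Then 12^{24} = 12^{16+8} ≡ 43 × 16 ≡ 49 (mod 71)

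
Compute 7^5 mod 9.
By repeated squaring (mod 9): 7^{1}≡7, 7^{2}≡4, 7^{4}≡7. Then 7^{5} = 7^{4+1} ≡ 7 × 7 ≡ 4 (mod 9)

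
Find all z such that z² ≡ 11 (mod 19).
The square roots of 11 mod 19 are 7 and 12. Verify: 7² = 49 ≡ 11 (mod 19)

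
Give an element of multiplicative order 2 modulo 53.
52 has order 2 mod 53 since 52^{2} ≡ 1 (mod 53) and no smaller power works.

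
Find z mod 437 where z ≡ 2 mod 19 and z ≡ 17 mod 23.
M = 19 × 23 = 437. M₁ = 23, y₁ ≡ 5 mod 19. M₂ = 19, y₂ ≡ 17 mod 23. z = 2×23×5 + 17×19×17 ≡ 40 mod 437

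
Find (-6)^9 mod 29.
By repeated squaring mod 29: (-6)^{1}≡23, (-6)^{2}≡7, (-6)^{4}≡20, (-6)^{8}≡23. Then (-6)^{9} = (-6)^{8+1} ≡ 23 × 23 ≡ 7 mod 29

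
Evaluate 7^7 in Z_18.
By repeated squaring (mod 18): 7^{1}≡7, 7^{2}≡13, 7^{4}≡7. Then 7^{7} = 7^{4+2+1} ≡ 7 × 13 × 7 ≡ 7 (mod 18)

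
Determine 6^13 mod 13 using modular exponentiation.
Using Fermat: 6^{12} ≡ 1 mod 13. 13 ≡ 1 mod 12. So 6^{13} ≡ 6^{1} ≡ 6 mod 13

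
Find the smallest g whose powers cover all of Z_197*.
g = 2. Powers: [2, 4, 8, 16, 32, 64, 128, ...] generates all 196 non-zero residues.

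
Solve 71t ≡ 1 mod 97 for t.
Since 97 is prime, by Fermat 71^(-1) ≡ 71^{95} ≡ 41 mod 97. Verify: 71 × 41 = 2911 ≡ 1 mod 97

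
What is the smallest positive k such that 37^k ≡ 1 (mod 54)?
Powers of 37 mod 54: 37^1≡37, 37^2≡19, 37^3≡1. ord_54(37) = 3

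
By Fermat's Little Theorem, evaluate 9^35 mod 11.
By Fermat: 9^{10} ≡ 1 (mod 11). 35 = 3×10 + 5. So 9^{35} ≡ 9^{5} ≡ 1 (mod 11)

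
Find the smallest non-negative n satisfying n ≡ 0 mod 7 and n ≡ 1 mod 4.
M = 7 × 4 = 28. M₁ = 4, y₁ ≡ 2 mod 7. M₂ = 7, y₂ ≡ 3 mod 4. n = 0×4×2 + 1×7×3 ≡ 21 mod 28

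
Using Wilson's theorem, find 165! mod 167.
(166)! = (165)! × (166) ≡ -1 mod 167. So (165)! ≡ -1 × (166)^(-1) ≡ (-1)×(-1) = 1 mod 167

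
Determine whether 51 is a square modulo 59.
By Euler's criterion: 51^{29} ≡ 1 (mod 59). Since this equals 1, 51 is a QR.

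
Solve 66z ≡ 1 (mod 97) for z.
Since 97 is prime, by Fermat 66^(-1) ≡ 66^{95} ≡ 25 (mod 97). Verify: 66 × 25 = 1650 ≡ 1 (mod 97)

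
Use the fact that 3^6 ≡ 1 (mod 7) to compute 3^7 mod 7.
By Fermat: 3^{6} ≡ 1 (mod 7). So 3^{7} = 3^{6} · 3^{1} ≡ 3^{1} ≡ 3 (mod 7)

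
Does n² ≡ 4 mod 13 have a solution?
By Euler's criterion: 4^{6} ≡ 1 mod 13. Since this equals 1, 4 is a QR.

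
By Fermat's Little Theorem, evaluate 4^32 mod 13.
By Fermat: 4^{12} ≡ 1 (mod 13). 32 = 2×12 + 8. So 4^{32} ≡ 4^{8} ≡ 3 (mod 13)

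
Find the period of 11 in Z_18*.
Powers of 11 mod 18: 11^1≡11, 11^2≡13, 11^3≡17, 11^4≡7, 11^5≡5, 11^6≡1. Order = 6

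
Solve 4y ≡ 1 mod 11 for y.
Since 11 is prime, by Fermat 4^(-1) ≡ 4^{9} ≡ 3 mod 11. Verify: 4 × 3 = 12 ≡ 1 mod 11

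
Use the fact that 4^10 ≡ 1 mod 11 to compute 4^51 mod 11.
By Fermat: 4^{10} ≡ 1 mod 11. 51 = 5×10 + 1. So 4^{51} ≡ 4^{1} ≡ 4 mod 11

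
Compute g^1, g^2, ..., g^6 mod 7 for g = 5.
5^1, 5^2, ..., 5^{6} mod 7: [5, 4, 6, 2, 3, 1]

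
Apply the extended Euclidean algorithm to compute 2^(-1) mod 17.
Extended GCD: 2(-8) + 17(1) = 1. So 2^(-1) ≡ -8 ≡ 9 (mod 17). Verify: 2 × 9 = 18 ≡ 1 (mod 17)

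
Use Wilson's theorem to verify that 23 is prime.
(22)! mod 23 = 22. Since this equals -1 mod 23, Wilson confirms 23 is prime.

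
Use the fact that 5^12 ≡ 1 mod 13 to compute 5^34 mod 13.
By Fermat: 5^{12} ≡ 1 mod 13. 34 = 2×12 + 10. So 5^{34} ≡ 5^{10} ≡ 12 mod 13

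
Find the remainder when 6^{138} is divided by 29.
By Fermat: 6^{28} ≡ 1 (mod 29). 138 = 4×28 + 26. So 6^{138} ≡ 6^{26} ≡ 25 (mod 29)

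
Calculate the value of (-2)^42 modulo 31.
Using Fermat: (-2)^{30} ≡ 1 mod 31. 42 ≡ 12 mod 30. So (-2)^{42} ≡ (-2)^{12} ≡ 4 mod 31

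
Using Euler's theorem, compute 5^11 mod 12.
By Euler: 5^{4} ≡ 1 (mod 12) since gcd(5, 12) = 1. 11 = 2×4 + 3. So 5^{11} ≡ 5^{3} ≡ 5 (mod 12)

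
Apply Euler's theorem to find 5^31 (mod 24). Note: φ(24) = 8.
By Euler: 5^{8} ≡ 1 (mod 24) since gcd(5, 24) = 1. 31 = 3×8 + 7. So 5^{31} ≡ 5^{7} ≡ 5 (mod 24)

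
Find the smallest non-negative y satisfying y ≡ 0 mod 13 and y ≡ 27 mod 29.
M = 13 × 29 = 377. M₁ = 29, y₁ ≡ 9 mod 13. M₂ = 13, y₂ ≡ 9 mod 29. y = 0×29×9 + 27×13×9 ≡ 143 mod 377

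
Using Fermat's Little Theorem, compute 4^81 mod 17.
By Fermat: 4^{16} ≡ 1 (mod 17). 81 = 5×16 + 1. So 4^{81} ≡ 4^{1} ≡ 4 (mod 17)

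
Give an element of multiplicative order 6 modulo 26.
17 has order 6 mod 26 since 17^{6} ≡ 1 mod 26 and no smaller power works.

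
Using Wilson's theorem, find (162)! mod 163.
By Wilson's theorem, (162)! ≡ -1 ≡ 162 mod 163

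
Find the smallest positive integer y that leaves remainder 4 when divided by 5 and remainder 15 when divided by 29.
M = 5 × 29 = 145. M₁ = 29, y₁ ≡ 4 mod 5. M₂ = 5, y₂ ≡ 6 mod 29. y = 4×29×4 + 15×5×6 ≡ 44 mod 145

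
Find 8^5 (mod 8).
By repeated squaring (mod 8): 8^{1}≡0, 8^{2}≡0, 8^{4}≡0. Then 8^{5} = 8^{4+1} ≡ 0 × 0 ≡ 0 (mod 8)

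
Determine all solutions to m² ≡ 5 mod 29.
The square roots of 5 mod 29 are 18 and 11. Verify: 18² = 324 ≡ 5 mod 29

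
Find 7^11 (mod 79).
By repeated squaring (mod 79): 7^{1}≡7, 7^{2}≡49, 7^{4}≡31, 7^{8}≡13. Then 7^{11} = 7^{8+2+1} ≡ 13 × 49 × 7 ≡ 35 (mod 79)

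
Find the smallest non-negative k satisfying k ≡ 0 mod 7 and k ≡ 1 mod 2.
M = 7 × 2 = 14. M₁ = 2, y₁ ≡ 4 mod 7. M₂ = 7, y₂ ≡ 1 mod 2. k = 0×2×4 + 1×7×1 ≡ 7 mod 14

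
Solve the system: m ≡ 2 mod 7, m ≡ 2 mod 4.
M = 7 × 4 = 28. M₁ = 4, y₁ ≡ 2 mod 7. M₂ = 7, y₂ ≡ 3 mod 4. m = 2×4×2 + 2×7×3 ≡ 2 mod 28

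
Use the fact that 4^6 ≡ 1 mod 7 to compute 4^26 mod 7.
By Fermat: 4^{6} ≡ 1 mod 7. 26 = 4×6 + 2. So 4^{26} ≡ 4^{2} ≡ 2 mod 7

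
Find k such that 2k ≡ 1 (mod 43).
Since 43 is prime, by Fermat 2^(-1) ≡ 2^{41} ≡ 22 (mod 43). Verify: 2 × 22 = 44 ≡ 1 (mod 43)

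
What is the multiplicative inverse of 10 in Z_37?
Since 37 is prime, by Fermat 10^(-1) ≡ 10^{35} ≡ 26 mod 37. Verify: 10 × 26 = 260 ≡ 1 mod 37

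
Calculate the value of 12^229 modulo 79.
Using Fermat: 12^{78} ≡ 1 (mod 79). 229 ≡ 73 (mod 78). So 12^{229} ≡ 12^{73} ≡ 57 (mod 79)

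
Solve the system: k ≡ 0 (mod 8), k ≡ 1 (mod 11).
M = 8 × 11 = 88. M₁ = 11, y₁ ≡ 3 (mod 8). M₂ = 8, y₂ ≡ 7 (mod 11). k = 0×11×3 + 1×8×7 ≡ 56 (mod 88)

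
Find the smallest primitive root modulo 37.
g = 2. For each prime q|36: 2^{18}≡36, 2^{12}≡26, none ≡ 1, so ord_37(2) = 36 and 2 is a primitive root.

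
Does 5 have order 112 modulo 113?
ord_113(5) divides 112. For each prime q|112: 5^{56}≡112, 5^{16}≡30, none ≡ 1. So 5 has order 112 and is a primitive root mod 113.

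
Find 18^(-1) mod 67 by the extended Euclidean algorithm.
Extended GCD: 18(-26) + 67(7) = 1. So 18^(-1) ≡ -26 ≡ 41 mod 67. Verify: 18 × 41 = 738 ≡ 1 mod 67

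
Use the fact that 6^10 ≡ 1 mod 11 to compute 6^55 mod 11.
By Fermat: 6^{10} ≡ 1 mod 11. 55 = 5×10 + 5. So 6^{55} ≡ 6^{5} ≡ 10 mod 11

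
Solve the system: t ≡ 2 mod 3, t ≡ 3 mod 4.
M = 3 × 4 = 12. M₁ = 4, y₁ ≡ 1 mod 3. M₂ = 3, y₂ ≡ 3 mod 4. t = 2×4×1 + 3×3×3 ≡ 11 mod 12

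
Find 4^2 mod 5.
4^{2} = 16 ≡ 1 mod 5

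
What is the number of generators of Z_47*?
There are φ(47-1) = φ(46) = 22 primitive roots modulo 47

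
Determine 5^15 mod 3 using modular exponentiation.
Using Fermat: 5^{2} ≡ 1 mod 3. 15 ≡ 1 mod 2. So 5^{15} ≡ 5^{1} ≡ 2 mod 3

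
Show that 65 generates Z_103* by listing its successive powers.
65^1, 65^2, ..., 65^{102} mod 103: [65, 2, 27, 4, 54, 8, 5, 16, 10, 32, 20, 64, 40, 25, 80, 50, 57, 100, 11, 97, 22, 91, 44, 79, 88, 55, 73, 7, 43, 14, 86, 28, 69, 56, 35, 9, 70, 18, 37, 36, 74, 72, 45, 41, 90, 82, 77, 61, 51, 19, 102, 38, 101, 76, 99, 49, 95, 98, 87, 93, 71, 83, 39, 63, 78, 23, 53, 46, 3, 92, 6, 81, 12, 59, 24, 15, 48, 30, 96, 60, 89, 17, 75, 34, 47, 68, 94, 33, 85, 66, 67, 29, 31, 58, 62, 13, 21, 26, 42, 52, 84, 1]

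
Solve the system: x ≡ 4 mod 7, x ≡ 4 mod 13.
M = 7 × 13 = 91. M₁ = 13, y₁ ≡ 6 mod 7. M₂ = 7, y₂ ≡ 2 mod 13. x = 4×13×6 + 4×7×2 ≡ 4 mod 91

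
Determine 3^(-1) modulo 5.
Since 5 is prime, by Fermat 3^(-1) ≡ 3^{3} ≡ 2 (mod 5). Verify: 3 × 2 = 6 ≡ 1 (mod 5)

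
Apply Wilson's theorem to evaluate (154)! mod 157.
(156)! = (154)! × (155) × (156) ≡ -1 mod 157. So (154)! ≡ -1 × [(156)(155)]^(-1) ≡ 78 mod 157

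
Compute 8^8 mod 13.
By repeated squaring (mod 13): 8^{1}≡8, 8^{2}≡12, 8^{4}≡1, 8^{8}≡1. So 8^{8} ≡ 1 (mod 13)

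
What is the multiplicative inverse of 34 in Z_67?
Since 67 is prime, by Fermat 34^(-1) ≡ 34^{65} ≡ 2 (mod 67). Verify: 34 × 2 = 68 ≡ 1 (mod 67)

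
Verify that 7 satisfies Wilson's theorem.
(6)! mod 7 = 6. Since this equals -1 (mod 7), Wilson confirms 7 is prime.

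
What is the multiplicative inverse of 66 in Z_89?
Since 89 is prime, by Fermat 66^(-1) ≡ 66^{87} ≡ 58 (mod 89). Verify: 66 × 58 = 3828 ≡ 1 (mod 89)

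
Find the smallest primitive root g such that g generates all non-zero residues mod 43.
g = 3. For each prime q|42: 3^{21}≡42, 3^{14}≡36, 3^{6}≡41, none ≡ 1, so ord_43(3) = 42 and 3 is a primitive root.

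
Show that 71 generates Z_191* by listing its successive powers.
71^1, 71^2, ..., 71^{190} mod 191: [71, 75, 168, 86, 185, 147, 123, 138, 57, 36, 73, 26, 127, 40, 166, 135, 35, 2, 142, 150, 145, 172, 179, 103, 55, 85, 114, 72, 146, 52, 63, 80, 141, 79, 70, 4, 93, 109, 99, 153, 167, 15, 110, 170, 37, 144, 101, 104, 126, 160, 91, 158, 140, 8, 186, 27, 7, 115, 143, 30, 29, 149, 74, 97, 11, 17, 61, 129, 182, 125, 89, 16, 181, 54, 14, 39, 95, 60, 58, 107, 148, 3, 22, 34, 122, 67, 173, 59, 178, 32, 171, 108, 28, 78, 190, 120, 116, 23, 105, 6, 44, 68, 53, 134, 155, 118, 165, 64, 151, 25, 56, 156, 189, 49, 41, 46, 19, 12, 88, 136, 106, 77, 119, 45, 139, 128, 111, 50, 112, 121, 187, 98, 82, 92, 38, 24, 176, 81, 21, 154, 47, 90, 87, 65, 31, 100, 33, 51, 183, 5, 164, 184, 76, 48, 161, 162, 42, 117, 94, 180, 174, 130, 62, 9, 66, 102, 175, 10, 137, 177, 152, 96, 131, 133, 84, 43, 188, 169, 157, 69, 124, 18, 132, 13, 159, 20, 83, 163, 113, 1]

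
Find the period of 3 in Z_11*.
Powers of 3 mod 11: 3^1≡3, 3^2≡9, 3^3≡5, 3^4≡4, 3^5≡1. Order = 5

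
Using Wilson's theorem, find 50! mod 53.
(52)! = (50)! × (51) × (52) ≡ -1 mod 53. So (50)! ≡ -1 × [(52)(51)]^(-1) ≡ 26 mod 53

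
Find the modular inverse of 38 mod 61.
Since 61 is prime, by Fermat 38^(-1) ≡ 38^{59} ≡ 53 (mod 61). Verify: 38 × 53 = 2014 ≡ 1 (mod 61)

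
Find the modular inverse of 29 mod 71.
Since 71 is prime, by Fermat 29^(-1) ≡ 29^{69} ≡ 49 mod 71. Verify: 29 × 49 = 1421 ≡ 1 mod 71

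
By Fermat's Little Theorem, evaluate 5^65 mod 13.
By Fermat: 5^{12} ≡ 1 (mod 13). 65 = 5×12 + 5. So 5^{65} ≡ 5^{5} ≡ 5 (mod 13)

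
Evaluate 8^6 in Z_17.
By repeated squaring mod 17: 8^{1}≡8, 8^{2}≡13, 8^{4}≡16. Then 8^{6} = 8^{4+2} ≡ 16 × 13 ≡ 4 mod 17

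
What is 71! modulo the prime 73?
(72)! = (71)! × (72) ≡ -1 (mod 73). So (71)! ≡ -1 × (72)^(-1) ≡ (-1)×(-1) = 1 (mod 73)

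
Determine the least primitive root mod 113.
g = 3. Powers: [3, 9, 27, 81, 17, 51, 40, 7, 21, 63, ...] generates all 112 non-zero residues.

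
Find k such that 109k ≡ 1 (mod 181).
Since 181 is prime, by Fermat 109^(-1) ≡ 109^{179} ≡ 93 (mod 181). Verify: 109 × 93 = 10137 ≡ 1 (mod 181)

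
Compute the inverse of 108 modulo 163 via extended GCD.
Extended GCD: 108(80) + 163(-53) = 1. So 108^(-1) ≡ 80 mod 163. Verify: 108 × 80 = 8640 ≡ 1 mod 163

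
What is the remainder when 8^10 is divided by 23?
By repeated squaring mod 23: 8^{1}≡8, 8^{2}≡18, 8^{4}≡2, 8^{8}≡4. Then 8^{10} = 8^{8+2} ≡ 4 × 18 ≡ 3 mod 23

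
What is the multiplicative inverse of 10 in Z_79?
Since 79 is prime, by Fermat 10^(-1) ≡ 10^{77} ≡ 8 (mod 79). Verify: 10 × 8 = 80 ≡ 1 (mod 79)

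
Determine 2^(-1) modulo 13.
Since 13 is prime, by Fermat 2^(-1) ≡ 2^{11} ≡ 7 (mod 13). Verify: 2 × 7 = 14 ≡ 1 (mod 13)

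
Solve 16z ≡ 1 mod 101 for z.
Since 101 is prime, by Fermat 16^(-1) ≡ 16^{99} ≡ 19 mod 101. Verify: 16 × 19 = 304 ≡ 1 mod 101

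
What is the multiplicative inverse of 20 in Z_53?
Since 53 is prime, by Fermat 20^(-1) ≡ 20^{51} ≡ 8 mod 53. Verify: 20 × 8 = 160 ≡ 1 mod 53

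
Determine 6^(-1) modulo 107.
Since 107 is prime, by Fermat 6^(-1) ≡ 6^{105} ≡ 18 (mod 107). Verify: 6 × 18 = 108 ≡ 1 (mod 107)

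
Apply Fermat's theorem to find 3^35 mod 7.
By Fermat: 3^{6} ≡ 1 mod 7. 35 = 5×6 + 5. So 3^{35} ≡ 3^{5} ≡ 5 mod 7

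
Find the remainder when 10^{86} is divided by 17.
By Fermat: 10^{16} ≡ 1 (mod 17). 86 = 5×16 + 6. So 10^{86} ≡ 10^{6} ≡ 9 (mod 17)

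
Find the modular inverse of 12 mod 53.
Since 53 is prime, by Fermat 12^(-1) ≡ 12^{51} ≡ 31 mod 53. Verify: 12 × 31 = 372 ≡ 1 mod 53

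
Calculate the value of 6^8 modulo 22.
By repeated squaring (mod 22): 6^{1}≡6, 6^{2}≡14, 6^{4}≡20, 6^{8}≡4. So 6^{8} ≡ 4 (mod 22)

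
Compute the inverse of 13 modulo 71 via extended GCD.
Extended GCD: 13(11) + 71(-2) = 1. So 13^(-1) ≡ 11 (mod 71). Verify: 13 × 11 = 143 ≡ 1 (mod 71)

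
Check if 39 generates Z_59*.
ord_59(39) divides 58. For each prime q|58: 39^{29}≡58, 39^{2}≡46, none ≡ 1. So 39 has order 58 and is a primitive root mod 59.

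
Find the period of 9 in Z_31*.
Powers of 9 mod 31: 9^1≡9, 9^2≡19, 9^3≡16, 9^4≡20, 9^5≡25, 9^6≡8, 9^7≡10, 9^8≡28, 9^9≡4, 9^10≡5, 9^11≡14, 9^12≡2, 9^13≡18, 9^14≡7, 9^15≡1. So the order of 9 is 15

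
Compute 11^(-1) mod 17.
Since 17 is prime, by Fermat 11^(-1) ≡ 11^{15} ≡ 14 mod 17. Verify: 11 × 14 = 154 ≡ 1 mod 17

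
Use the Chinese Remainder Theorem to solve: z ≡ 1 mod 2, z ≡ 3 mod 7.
M = 2 × 7 = 14. M₁ = 7, y₁ ≡ 1 mod 2. M₂ = 2, y₂ ≡ 4 mod 7. z = 1×7×1 + 3×2×4 ≡ 3 mod 14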